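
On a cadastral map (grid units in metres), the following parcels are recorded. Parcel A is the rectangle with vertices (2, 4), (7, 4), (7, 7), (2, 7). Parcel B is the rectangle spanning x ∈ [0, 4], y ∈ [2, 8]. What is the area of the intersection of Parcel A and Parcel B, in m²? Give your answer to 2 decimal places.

6.00

|Parcel A∩Parcel B|: x∈[2,4], y∈[4,7] → 2·3 = 6.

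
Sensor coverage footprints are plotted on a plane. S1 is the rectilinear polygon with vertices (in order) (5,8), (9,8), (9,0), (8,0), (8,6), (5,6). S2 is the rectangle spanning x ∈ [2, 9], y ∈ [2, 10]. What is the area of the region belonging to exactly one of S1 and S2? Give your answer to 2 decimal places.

|S1| = 14, |S2| = 56, |S1∩S2| = 12.
|S1 △ S2| = |S1| + |S2| − 2·|S1∩S2| = 14 + 56 − 24 = 46.00.

46.00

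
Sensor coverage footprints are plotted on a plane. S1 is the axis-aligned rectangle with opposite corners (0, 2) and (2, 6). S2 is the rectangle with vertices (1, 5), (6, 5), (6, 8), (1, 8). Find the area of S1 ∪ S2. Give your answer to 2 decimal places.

By inclusion–exclusion:
Individual areas: |S1| = 8, |S2| = 15.
|S1∩S2|: x∈[1,2], y∈[5,6] → 1·1 = 1.
|S1 ∪ S2| = 23 − 1 = 22.00.

22.00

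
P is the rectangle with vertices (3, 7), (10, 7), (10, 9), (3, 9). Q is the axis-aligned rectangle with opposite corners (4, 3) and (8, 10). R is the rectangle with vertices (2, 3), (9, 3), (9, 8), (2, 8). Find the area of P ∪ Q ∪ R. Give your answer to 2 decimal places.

47.00

By inclusion–exclusion:
Individual areas: |P| = 14, |Q| = 28, |R| = 35.
|P∩Q|: x∈[4,8], y∈[7,9] → 4·2 = 8.
|P∩R|: x∈[3,9], y∈[7,8] → 6·1 = 6.
|Q∩R|: x∈[4,8], y∈[3,8] → 4·5 = 20.
|P∩Q∩R| = 4.
|P ∪ Q ∪ R| = 77 − 34 + 4 = 47.00.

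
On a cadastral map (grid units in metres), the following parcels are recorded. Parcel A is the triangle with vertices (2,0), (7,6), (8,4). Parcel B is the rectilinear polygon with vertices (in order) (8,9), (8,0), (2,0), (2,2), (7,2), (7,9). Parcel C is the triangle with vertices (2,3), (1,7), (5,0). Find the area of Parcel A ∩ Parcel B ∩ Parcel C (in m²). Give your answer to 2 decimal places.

The intersection is the polygon with vertices (3.857,2), (4.172,1.448), (3.8,1.2), (3.364,1.636), (3.667,2).
By the shoelace formula its area is 0.36.

0.36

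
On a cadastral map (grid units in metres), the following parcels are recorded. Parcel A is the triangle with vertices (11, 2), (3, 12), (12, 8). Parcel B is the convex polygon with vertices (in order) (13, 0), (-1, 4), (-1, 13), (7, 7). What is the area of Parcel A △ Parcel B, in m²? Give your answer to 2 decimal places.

|Parcel A| = 29, |Parcel B| = 73, |Parcel A∩Parcel B| = 0.6744.
|Parcel A △ Parcel B| = |Parcel A| + |Parcel B| − 2·|Parcel A∩Parcel B| = 29 + 73 − 1.3488 = 100.65.

100.65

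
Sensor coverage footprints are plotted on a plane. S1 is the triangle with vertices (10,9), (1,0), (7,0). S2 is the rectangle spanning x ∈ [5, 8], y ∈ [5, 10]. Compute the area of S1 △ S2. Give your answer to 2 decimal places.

|S1| = 27, |S2| = 15, |S1∩S2| = 2.
|S1 △ S2| = |S1| + |S2| − 2·|S1∩S2| = 27 + 15 − 4 = 38.00.

38.00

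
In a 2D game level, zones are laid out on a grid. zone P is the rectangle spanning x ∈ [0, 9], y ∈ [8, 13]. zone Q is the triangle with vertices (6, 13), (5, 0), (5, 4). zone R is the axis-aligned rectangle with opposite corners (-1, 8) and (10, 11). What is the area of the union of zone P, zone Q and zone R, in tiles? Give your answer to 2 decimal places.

By inclusion–exclusion:
Individual areas: |zone P| = 45, |zone Q| = 2, |zone R| = 33.
|zone P∩zone Q| = 0.4274.
|zone P∩zone R|: x∈[0,9], y∈[8,11] → 9·3 = 27.
|zone Q∩zone R| = 0.359.
|zone P∩zone Q∩zone R| = 0.359.
|zone P ∪ zone Q ∪ zone R| = 80 − 27.7863 + 0.359 = 52.57.

52.57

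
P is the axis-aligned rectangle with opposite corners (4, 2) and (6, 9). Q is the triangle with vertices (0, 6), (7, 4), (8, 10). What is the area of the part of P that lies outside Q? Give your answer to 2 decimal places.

6.14

|P| = 14, |P∩Q| = 7.8571.
|P ∖ Q| = |P| − |P∩Q| = 14 − 7.8571 = 6.14.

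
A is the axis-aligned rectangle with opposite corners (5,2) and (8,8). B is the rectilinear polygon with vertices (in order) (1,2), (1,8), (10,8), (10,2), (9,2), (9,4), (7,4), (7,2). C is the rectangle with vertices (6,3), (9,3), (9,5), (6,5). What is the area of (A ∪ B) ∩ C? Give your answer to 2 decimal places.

5.00

|A ∪ B| = 52.
|(A ∪ B) ∩ C| = 5.00.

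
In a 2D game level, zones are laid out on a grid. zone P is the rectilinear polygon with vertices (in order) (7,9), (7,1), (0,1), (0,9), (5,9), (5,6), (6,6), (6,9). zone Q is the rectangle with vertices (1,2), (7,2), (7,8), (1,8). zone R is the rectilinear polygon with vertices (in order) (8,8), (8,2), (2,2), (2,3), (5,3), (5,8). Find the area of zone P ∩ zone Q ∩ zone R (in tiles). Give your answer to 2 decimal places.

13.00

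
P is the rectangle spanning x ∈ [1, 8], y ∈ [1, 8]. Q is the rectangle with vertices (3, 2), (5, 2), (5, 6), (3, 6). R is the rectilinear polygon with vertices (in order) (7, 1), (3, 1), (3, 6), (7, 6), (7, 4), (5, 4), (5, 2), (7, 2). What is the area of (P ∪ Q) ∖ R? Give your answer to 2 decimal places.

|P ∪ Q| = 49.
|(P ∪ Q) ∩ R| = 16.
|(P ∪ Q) ∖ R| = 49 − 16 = 33.00.

33.00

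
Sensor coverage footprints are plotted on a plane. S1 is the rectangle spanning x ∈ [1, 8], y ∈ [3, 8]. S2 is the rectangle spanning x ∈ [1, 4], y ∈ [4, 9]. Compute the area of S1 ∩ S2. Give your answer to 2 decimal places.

12.00

|S1∩S2|: x∈[1,4], y∈[4,8] → 3·4 = 12.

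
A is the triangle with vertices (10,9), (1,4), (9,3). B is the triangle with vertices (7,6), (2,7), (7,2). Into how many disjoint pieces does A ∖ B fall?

2

A ∖ B splits into 2 disjoint pieces (area 13.4265, area 4).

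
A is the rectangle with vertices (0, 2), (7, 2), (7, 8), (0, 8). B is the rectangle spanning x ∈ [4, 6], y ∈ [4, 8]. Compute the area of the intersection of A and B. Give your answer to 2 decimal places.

8.00

|A∩B|: x∈[4,6], y∈[4,8] → 2·4 = 8.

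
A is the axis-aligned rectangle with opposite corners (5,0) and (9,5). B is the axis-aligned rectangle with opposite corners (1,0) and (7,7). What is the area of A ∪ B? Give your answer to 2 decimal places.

By inclusion–exclusion:
Individual areas: |A| = 20, |B| = 42.
|A∩B|: x∈[5,7], y∈[0,5] → 2·5 = 10.
|A ∪ B| = 62 − 10 = 52.00.

52.00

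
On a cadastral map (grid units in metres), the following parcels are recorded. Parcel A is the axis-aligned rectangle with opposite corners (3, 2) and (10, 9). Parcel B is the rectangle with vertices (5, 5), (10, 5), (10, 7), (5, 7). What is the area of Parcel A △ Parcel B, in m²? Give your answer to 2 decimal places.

39.00

|Parcel A∩Parcel B|: x∈[5,10], y∈[5,7] → 5·2 = 10.
|Parcel A △ Parcel B| = |Parcel A| + |Parcel B| − 2·|Parcel A∩Parcel B| = 49 + 10 − 20 = 39.00.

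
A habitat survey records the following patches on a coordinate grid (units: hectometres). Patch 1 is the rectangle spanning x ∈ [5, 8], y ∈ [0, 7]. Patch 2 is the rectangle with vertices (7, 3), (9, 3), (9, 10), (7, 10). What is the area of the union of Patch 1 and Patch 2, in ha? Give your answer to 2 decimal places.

By inclusion–exclusion:
Individual areas: |Patch 1| = 21, |Patch 2| = 14.
|Patch 1∩Patch 2|: x∈[7,8], y∈[3,7] → 1·4 = 4.
|Patch 1 ∪ Patch 2| = 35 − 4 = 31.00.

31.00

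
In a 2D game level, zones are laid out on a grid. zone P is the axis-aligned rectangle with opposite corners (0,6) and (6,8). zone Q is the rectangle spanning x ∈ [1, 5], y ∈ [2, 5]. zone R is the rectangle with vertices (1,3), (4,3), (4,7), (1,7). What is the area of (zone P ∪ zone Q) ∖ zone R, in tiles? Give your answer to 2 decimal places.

15.00

|zone P ∪ zone Q| = 24.
|(zone P ∪ zone Q) ∩ zone R| = 9.
|(zone P ∪ zone Q) ∖ zone R| = 24 − 9 = 15.00.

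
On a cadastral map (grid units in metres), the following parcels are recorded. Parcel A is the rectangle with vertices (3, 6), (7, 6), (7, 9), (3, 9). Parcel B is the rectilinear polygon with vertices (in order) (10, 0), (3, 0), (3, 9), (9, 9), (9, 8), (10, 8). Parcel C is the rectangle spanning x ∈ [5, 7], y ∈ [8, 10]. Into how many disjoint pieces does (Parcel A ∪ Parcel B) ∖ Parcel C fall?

1

(Parcel A ∪ Parcel B) ∖ Parcel C is a single connected region.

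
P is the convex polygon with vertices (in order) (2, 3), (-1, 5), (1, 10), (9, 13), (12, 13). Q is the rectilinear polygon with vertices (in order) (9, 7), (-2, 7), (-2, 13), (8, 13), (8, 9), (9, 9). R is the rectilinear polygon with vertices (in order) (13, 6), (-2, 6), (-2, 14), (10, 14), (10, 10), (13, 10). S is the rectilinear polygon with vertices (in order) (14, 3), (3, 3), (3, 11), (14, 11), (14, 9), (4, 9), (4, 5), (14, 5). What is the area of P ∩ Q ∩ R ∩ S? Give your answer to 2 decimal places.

11.92

The intersection is the polygon with vertices (8,9), (4,9), (4,7), (3,7), (3,10.75), (3.667,11), (8,11).
By the shoelace formula its area is 11.92.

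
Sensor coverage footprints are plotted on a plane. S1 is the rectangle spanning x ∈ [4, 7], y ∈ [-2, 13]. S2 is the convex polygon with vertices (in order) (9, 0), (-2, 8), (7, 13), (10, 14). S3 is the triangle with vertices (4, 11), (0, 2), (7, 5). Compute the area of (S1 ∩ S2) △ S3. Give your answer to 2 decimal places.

|S1 ∩ S2| = 28.8636.
|(S1 ∩ S2) ∩ S3| = 10.9286.
|(S1 ∩ S2) △ S3| = 28.8636 + 25.5 − 21.8571 = 32.51.

32.51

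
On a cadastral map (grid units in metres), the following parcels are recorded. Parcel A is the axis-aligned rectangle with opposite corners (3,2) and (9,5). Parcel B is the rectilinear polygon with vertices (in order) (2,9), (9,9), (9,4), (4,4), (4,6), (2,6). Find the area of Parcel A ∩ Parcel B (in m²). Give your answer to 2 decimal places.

5.00

The intersection is the polygon with vertices (9,4), (4,4), (4,5), (9,5).
By the shoelace formula its area is 5.00.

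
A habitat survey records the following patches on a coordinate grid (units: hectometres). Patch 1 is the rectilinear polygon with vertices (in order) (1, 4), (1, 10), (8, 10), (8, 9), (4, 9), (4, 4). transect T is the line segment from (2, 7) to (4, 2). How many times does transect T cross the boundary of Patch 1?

The segment meets the boundary at (3.2,4).

1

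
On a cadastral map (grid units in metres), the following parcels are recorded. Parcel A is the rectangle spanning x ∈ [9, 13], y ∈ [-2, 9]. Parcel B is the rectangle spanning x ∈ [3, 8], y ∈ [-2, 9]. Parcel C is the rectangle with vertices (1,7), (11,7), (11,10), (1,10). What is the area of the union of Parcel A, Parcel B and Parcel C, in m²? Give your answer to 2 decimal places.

115.00

By inclusion–exclusion:
Individual areas: |Parcel A| = 44, |Parcel B| = 55, |Parcel C| = 30.
|Parcel A∩Parcel B| = 0 (no overlap).
|Parcel A∩Parcel C|: x∈[9,11], y∈[7,9] → 2·2 = 4.
|Parcel B∩Parcel C|: x∈[3,8], y∈[7,9] → 5·2 = 10.
|Parcel A∩Parcel B∩Parcel C| = 0.
|Parcel A ∪ Parcel B ∪ Parcel C| = 129 − 14 + 0 = 115.00.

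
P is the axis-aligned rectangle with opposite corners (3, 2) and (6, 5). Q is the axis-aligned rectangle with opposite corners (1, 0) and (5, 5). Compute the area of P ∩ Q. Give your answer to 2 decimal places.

|P∩Q|: x∈[3,5], y∈[2,5] → 2·3 = 6.

6.00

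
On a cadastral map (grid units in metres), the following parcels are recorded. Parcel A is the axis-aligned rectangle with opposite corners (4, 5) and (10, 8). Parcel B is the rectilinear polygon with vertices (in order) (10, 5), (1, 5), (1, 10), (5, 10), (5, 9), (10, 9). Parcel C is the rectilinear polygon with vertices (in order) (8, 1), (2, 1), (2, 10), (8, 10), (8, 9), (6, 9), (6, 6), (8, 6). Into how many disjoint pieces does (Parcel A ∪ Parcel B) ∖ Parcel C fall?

(Parcel A ∪ Parcel B) ∖ Parcel C splits into 2 disjoint pieces (area 14, area 5).

2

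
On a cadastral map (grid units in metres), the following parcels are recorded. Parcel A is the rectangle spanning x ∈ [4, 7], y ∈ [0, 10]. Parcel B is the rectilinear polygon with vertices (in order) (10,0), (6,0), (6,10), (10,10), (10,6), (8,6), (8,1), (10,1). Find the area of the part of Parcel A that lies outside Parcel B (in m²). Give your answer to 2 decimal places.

|Parcel A| = 30, |Parcel A∩Parcel B| = 10.
|Parcel A ∖ Parcel B| = |Parcel A| − |Parcel A∩Parcel B| = 30 − 10 = 20.00.

20.00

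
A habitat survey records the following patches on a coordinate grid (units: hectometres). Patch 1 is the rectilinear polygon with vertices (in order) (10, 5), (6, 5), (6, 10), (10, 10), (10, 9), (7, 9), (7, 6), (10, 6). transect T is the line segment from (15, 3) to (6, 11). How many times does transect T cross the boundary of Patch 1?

The segment meets the boundary at (7.125,10), (8.25,9).

2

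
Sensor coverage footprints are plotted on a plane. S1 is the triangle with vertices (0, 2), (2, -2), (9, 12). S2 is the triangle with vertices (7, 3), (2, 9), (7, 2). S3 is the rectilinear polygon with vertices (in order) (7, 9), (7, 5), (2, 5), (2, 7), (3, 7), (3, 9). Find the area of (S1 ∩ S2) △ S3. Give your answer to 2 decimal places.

|S1 ∩ S2| = 0.7188.
|(S1 ∩ S2) ∩ S3| = 0.559.
|(S1 ∩ S2) △ S3| = 0.7188 + 18 − 1.1181 = 17.60.

17.60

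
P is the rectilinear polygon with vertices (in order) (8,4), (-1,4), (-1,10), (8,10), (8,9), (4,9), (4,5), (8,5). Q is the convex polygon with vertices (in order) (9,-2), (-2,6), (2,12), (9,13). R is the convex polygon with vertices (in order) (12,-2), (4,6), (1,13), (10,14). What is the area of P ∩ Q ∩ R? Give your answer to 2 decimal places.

9.93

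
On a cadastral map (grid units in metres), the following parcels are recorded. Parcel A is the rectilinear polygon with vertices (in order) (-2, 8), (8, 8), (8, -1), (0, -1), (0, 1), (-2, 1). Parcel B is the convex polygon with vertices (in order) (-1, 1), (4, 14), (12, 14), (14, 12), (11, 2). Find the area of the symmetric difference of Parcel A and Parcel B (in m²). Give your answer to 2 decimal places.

|Parcel A| = 86, |Parcel B| = 136.5, |Parcel A∩Parcel B| = 50.2019.
|Parcel A △ Parcel B| = |Parcel A| + |Parcel B| − 2·|Parcel A∩Parcel B| = 86 + 136.5 − 100.4038 = 122.10.

122.10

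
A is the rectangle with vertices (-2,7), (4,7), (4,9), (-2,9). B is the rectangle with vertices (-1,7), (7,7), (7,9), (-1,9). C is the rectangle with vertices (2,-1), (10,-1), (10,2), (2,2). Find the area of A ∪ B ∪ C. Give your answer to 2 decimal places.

42.00

By inclusion–exclusion:
Individual areas: |A| = 12, |B| = 16, |C| = 24.
|A∩B|: x∈[-1,4], y∈[7,9] → 5·2 = 10.
|A∩C| = 0 (no overlap).
|B∩C| = 0 (no overlap).
|A∩B∩C| = 0.
|A ∪ B ∪ C| = 52 − 10 + 0 = 42.00.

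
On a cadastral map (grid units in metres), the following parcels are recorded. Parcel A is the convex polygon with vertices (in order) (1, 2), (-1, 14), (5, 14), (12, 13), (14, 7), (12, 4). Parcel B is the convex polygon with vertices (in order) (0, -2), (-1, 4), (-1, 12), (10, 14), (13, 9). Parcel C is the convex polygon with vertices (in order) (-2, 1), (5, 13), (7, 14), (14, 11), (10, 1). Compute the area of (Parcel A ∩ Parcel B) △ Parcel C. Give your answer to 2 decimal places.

63.76

|Parcel A ∩ Parcel B| = 106.3072.
|(Parcel A ∩ Parcel B) ∩ Parcel C| = 85.0246.
|(Parcel A ∩ Parcel B) △ Parcel C| = 106.3072 + 127.5 − 170.0491 = 63.76.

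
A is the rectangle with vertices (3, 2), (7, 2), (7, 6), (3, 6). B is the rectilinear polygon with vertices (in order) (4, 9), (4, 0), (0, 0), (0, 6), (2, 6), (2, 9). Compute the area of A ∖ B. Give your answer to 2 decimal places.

12.00

|A| = 16, |A∩B| = 4.
|A ∖ B| = |A| − |A∩B| = 16 − 4 = 12.00.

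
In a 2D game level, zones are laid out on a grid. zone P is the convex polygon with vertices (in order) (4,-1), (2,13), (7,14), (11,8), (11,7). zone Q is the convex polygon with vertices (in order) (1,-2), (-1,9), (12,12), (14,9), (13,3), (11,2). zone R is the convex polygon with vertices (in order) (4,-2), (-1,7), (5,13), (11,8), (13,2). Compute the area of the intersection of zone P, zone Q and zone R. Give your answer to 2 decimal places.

57.63

The intersection is the polygon with vertices (7.458,10.952), (11,8), (11,7), (4.269,-0.692), (3.973,-0.811), (2.457,9.798).
By the shoelace formula its area is 57.63.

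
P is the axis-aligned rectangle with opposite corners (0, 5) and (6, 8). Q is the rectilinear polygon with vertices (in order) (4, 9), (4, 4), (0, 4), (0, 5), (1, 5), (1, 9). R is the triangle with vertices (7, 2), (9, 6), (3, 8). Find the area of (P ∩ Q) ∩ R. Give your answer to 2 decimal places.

0.58

The region (P ∩ Q) ∩ R is the polygon with vertices (4,6.5), (3,8), (4,7.667).
By the shoelace formula its area is 0.58.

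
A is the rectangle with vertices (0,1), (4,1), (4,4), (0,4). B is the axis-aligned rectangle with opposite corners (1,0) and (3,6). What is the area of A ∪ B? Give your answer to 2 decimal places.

18.00

By inclusion–exclusion:
Individual areas: |A| = 12, |B| = 12.
|A∩B|: x∈[1,3], y∈[1,4] → 2·3 = 6.
|A ∪ B| = 24 − 6 = 18.00.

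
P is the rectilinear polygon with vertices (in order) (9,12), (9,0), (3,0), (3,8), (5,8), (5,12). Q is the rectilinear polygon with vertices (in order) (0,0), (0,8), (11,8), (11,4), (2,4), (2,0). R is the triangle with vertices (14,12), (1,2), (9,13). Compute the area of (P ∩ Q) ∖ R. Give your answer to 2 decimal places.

15.04

|P ∩ Q| = 24.
|(P ∩ Q) ∩ R| = 8.9591.
|(P ∩ Q) ∖ R| = 24 − 8.9591 = 15.04.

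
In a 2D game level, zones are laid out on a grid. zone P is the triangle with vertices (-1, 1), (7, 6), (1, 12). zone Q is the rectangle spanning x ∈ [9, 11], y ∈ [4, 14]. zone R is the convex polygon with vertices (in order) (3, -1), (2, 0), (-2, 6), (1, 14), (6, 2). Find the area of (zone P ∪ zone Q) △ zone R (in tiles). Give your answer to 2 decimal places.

|zone P ∪ zone Q| = 59.
|(zone P ∪ zone Q) ∩ zone R| = 29.1343.
|(zone P ∪ zone Q) △ zone R| = 59 + 57 − 58.2686 = 57.73.

57.73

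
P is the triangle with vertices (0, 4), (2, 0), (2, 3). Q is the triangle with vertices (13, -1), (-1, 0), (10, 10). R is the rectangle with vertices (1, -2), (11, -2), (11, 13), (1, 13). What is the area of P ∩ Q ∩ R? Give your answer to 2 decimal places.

The intersection is the polygon with vertices (1.062,1.875), (2,2.727), (2,0).
By the shoelace formula its area is 1.28.

1.28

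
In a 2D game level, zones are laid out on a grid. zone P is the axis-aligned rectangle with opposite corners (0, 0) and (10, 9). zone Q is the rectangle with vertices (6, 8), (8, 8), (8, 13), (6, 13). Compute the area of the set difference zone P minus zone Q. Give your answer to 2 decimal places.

|zone P∩zone Q|: x∈[6,8], y∈[8,9] → 2·1 = 2.
|zone P| = 90.
|zone P ∖ zone Q| = |zone P| − |zone P∩zone Q| = 90 − 2 = 88.00.

88.00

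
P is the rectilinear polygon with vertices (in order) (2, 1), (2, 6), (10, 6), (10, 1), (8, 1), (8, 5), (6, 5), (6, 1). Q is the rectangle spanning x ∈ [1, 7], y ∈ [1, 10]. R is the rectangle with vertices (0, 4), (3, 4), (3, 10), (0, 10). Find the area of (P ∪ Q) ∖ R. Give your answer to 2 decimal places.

53.00

|P ∪ Q| = 65.
|(P ∪ Q) ∩ R| = 12.
|(P ∪ Q) ∖ R| = 65 − 12 = 53.00.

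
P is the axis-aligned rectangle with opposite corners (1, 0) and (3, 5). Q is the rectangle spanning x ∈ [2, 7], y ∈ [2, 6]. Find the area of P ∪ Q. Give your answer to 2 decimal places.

27.00

By inclusion–exclusion:
Individual areas: |P| = 10, |Q| = 20.
|P∩Q|: x∈[2,3], y∈[2,5] → 1·3 = 3.
|P ∪ Q| = 30 − 3 = 27.00.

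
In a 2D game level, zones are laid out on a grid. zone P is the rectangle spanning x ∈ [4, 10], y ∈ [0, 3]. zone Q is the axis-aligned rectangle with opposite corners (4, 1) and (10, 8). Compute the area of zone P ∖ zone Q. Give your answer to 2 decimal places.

|zone P∩zone Q|: x∈[4,10], y∈[1,3] → 6·2 = 12.
|zone P| = 18.
|zone P ∖ zone Q| = |zone P| − |zone P∩zone Q| = 18 − 12 = 6.00.

6.00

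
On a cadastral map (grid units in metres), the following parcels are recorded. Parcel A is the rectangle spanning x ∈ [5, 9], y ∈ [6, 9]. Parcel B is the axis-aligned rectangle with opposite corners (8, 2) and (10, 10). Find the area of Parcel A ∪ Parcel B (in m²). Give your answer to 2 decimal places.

By inclusion–exclusion:
Individual areas: |Parcel A| = 12, |Parcel B| = 16.
|Parcel A∩Parcel B|: x∈[8,9], y∈[6,9] → 1·3 = 3.
|Parcel A ∪ Parcel B| = 28 − 3 = 25.00.

25.00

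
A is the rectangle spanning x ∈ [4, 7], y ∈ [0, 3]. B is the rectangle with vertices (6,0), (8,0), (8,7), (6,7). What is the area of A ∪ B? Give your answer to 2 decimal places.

By inclusion–exclusion:
Individual areas: |A| = 9, |B| = 14.
|A∩B|: x∈[6,7], y∈[0,3] → 1·3 = 3.
|A ∪ B| = 23 − 3 = 20.00.

20.00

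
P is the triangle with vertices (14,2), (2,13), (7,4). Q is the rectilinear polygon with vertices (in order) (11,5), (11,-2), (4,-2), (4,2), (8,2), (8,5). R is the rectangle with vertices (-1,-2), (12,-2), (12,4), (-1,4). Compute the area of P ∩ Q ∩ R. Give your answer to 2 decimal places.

2.14

The intersection is the polygon with vertices (11,2.857), (8,3.714), (8,4), (11,4).
By the shoelace formula its area is 2.14.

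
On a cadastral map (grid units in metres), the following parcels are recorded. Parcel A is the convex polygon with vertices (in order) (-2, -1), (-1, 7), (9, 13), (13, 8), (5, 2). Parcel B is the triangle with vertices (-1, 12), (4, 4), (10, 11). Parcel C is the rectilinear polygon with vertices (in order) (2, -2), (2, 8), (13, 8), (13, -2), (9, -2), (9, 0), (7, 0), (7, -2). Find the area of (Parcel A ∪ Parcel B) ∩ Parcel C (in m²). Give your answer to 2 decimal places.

43.93

The region (Parcel A ∪ Parcel B) ∩ Parcel C is the polygon with vertices (5,2), (2,0.714), (2,8), (13,8).
By the shoelace formula its area is 43.93.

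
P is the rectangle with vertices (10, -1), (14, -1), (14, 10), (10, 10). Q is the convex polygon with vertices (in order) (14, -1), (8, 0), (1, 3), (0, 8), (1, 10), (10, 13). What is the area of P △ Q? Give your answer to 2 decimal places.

|P| = 44, |Q| = 123.5, |P∩Q| = 25.381.
|P △ Q| = |P| + |Q| − 2·|P∩Q| = 44 + 123.5 − 50.7619 = 116.74.

116.74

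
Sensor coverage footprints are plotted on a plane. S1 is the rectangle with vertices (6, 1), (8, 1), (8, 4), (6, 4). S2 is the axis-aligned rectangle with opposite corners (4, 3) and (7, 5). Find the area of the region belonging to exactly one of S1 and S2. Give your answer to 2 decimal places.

10.00

|S1∩S2|: x∈[6,7], y∈[3,4] → 1·1 = 1.
|S1 △ S2| = |S1| + |S2| − 2·|S1∩S2| = 6 + 6 − 2 = 10.00.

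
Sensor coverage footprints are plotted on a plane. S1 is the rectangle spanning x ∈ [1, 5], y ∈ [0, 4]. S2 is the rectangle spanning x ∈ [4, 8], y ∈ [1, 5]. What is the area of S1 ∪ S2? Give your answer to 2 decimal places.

29.00

By inclusion–exclusion:
Individual areas: |S1| = 16, |S2| = 16.
|S1∩S2|: x∈[4,5], y∈[1,4] → 1·3 = 3.
|S1 ∪ S2| = 32 − 3 = 29.00.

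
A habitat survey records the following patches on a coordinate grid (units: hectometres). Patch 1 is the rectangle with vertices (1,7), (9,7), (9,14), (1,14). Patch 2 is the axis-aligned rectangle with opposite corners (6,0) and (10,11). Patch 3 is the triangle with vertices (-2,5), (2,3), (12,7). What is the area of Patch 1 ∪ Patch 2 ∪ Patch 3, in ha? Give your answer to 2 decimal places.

By inclusion–exclusion:
Individual areas: |Patch 1| = 56, |Patch 2| = 44, |Patch 3| = 18.
|Patch 1∩Patch 2|: x∈[6,9], y∈[7,11] → 3·4 = 12.
|Patch 1∩Patch 3| = 0.
|Patch 2∩Patch 3| = 4.1143.
|Patch 1∩Patch 2∩Patch 3| = 0.
|Patch 1 ∪ Patch 2 ∪ Patch 3| = 118 − 16.1143 + 0 = 101.89.

101.89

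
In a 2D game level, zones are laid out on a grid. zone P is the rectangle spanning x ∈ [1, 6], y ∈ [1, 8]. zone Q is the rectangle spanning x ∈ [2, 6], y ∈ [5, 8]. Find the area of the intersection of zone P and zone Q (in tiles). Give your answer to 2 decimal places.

12.00

|zone P∩zone Q|: x∈[2,6], y∈[5,8] → 4·3 = 12.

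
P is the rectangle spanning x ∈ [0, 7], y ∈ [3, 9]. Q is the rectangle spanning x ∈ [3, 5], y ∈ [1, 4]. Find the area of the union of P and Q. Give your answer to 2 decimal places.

By inclusion–exclusion:
Individual areas: |P| = 42, |Q| = 6.
|P∩Q|: x∈[3,5], y∈[3,4] → 2·1 = 2.
|P ∪ Q| = 48 − 2 = 46.00.

46.00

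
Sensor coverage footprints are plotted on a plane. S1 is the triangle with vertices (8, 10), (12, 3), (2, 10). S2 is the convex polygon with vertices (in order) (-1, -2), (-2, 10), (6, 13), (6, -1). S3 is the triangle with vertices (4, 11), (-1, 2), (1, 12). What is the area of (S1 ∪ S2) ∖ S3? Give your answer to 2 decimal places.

|S1 ∪ S2| = 113.9.
|(S1 ∪ S2) ∩ S3| = 15.3768.
|(S1 ∪ S2) ∖ S3| = 113.9 − 15.3768 = 98.52.

98.52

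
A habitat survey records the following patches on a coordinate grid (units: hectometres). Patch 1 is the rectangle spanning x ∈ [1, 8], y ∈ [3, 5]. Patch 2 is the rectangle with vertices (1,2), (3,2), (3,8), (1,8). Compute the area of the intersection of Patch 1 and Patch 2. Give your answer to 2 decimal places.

|Patch 1∩Patch 2|: x∈[1,3], y∈[3,5] → 2·2 = 4.

4.00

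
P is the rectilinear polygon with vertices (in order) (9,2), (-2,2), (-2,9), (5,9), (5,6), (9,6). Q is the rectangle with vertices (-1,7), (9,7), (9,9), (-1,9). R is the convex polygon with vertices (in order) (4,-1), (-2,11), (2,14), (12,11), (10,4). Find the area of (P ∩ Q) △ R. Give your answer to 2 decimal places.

|P ∩ Q| = 12.
|(P ∩ Q) ∩ R| = 11.
|(P ∩ Q) △ R| = 12 + 121 − 22 = 111.00.

111.00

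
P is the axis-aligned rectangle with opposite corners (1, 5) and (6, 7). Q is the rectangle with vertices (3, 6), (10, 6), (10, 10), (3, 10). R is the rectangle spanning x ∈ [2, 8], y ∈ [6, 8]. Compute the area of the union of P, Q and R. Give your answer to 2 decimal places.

36.00

By inclusion–exclusion:
Individual areas: |P| = 10, |Q| = 28, |R| = 12.
|P∩Q|: x∈[3,6], y∈[6,7] → 3·1 = 3.
|P∩R|: x∈[2,6], y∈[6,7] → 4·1 = 4.
|Q∩R|: x∈[3,8], y∈[6,8] → 5·2 = 10.
|P∩Q∩R| = 3.
|P ∪ Q ∪ R| = 50 − 17 + 3 = 36.00.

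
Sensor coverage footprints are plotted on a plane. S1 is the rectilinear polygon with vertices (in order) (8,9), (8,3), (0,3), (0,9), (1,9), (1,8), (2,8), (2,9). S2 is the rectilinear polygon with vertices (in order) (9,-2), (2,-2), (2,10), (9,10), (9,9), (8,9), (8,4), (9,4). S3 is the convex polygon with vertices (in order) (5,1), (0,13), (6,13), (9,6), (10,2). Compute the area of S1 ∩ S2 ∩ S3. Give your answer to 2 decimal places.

The intersection is the polygon with vertices (8,3), (4.167,3), (2,8.2), (2,9), (7.714,9), (8,8.333), (8,4).
By the shoelace formula its area is 30.27.

30.27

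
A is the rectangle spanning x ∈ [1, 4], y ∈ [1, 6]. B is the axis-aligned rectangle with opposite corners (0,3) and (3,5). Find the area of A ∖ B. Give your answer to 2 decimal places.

|A∩B|: x∈[1,3], y∈[3,5] → 2·2 = 4.
|A| = 15.
|A ∖ B| = |A| − |A∩B| = 15 − 4 = 11.00.

11.00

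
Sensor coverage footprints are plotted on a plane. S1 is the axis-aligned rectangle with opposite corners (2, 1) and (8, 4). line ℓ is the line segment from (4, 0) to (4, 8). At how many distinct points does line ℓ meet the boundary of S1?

2

The segment meets the boundary at (4,4), (4,1).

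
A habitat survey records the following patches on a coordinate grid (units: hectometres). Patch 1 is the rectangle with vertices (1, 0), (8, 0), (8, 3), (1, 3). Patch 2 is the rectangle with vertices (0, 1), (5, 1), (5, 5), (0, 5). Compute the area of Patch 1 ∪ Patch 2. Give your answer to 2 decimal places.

By inclusion–exclusion:
Individual areas: |Patch 1| = 21, |Patch 2| = 20.
|Patch 1∩Patch 2|: x∈[1,5], y∈[1,3] → 4·2 = 8.
|Patch 1 ∪ Patch 2| = 41 − 8 = 33.00.

33.00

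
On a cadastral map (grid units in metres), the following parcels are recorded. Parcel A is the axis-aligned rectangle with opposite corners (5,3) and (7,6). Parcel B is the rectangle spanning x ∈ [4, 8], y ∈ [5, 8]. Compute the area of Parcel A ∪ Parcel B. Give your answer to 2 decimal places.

16.00

By inclusion–exclusion:
Individual areas: |Parcel A| = 6, |Parcel B| = 12.
|Parcel A∩Parcel B|: x∈[5,7], y∈[5,6] → 2·1 = 2.
|Parcel A ∪ Parcel B| = 18 − 2 = 16.00.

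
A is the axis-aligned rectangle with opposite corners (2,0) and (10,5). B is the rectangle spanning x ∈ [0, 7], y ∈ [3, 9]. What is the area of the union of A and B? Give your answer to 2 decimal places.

72.00

By inclusion–exclusion:
Individual areas: |A| = 40, |B| = 42.
|A∩B|: x∈[2,7], y∈[3,5] → 5·2 = 10.
|A ∪ B| = 82 − 10 = 72.00.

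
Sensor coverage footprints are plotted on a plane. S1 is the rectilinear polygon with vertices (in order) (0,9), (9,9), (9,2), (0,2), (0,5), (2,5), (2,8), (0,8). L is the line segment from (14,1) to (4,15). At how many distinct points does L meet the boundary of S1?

The segment meets the boundary at (8.286,9), (9,8).

2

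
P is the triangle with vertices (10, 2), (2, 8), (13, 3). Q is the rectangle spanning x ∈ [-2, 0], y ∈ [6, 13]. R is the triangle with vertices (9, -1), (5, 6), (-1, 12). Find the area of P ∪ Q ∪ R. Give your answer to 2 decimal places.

34.86

By inclusion–exclusion:
Individual areas: |P| = 13, |Q| = 14, |R| = 9.
|P∩Q| = 0.
|P∩R| = 0.9864.
|Q∩R| = 0.15.
|P∩Q∩R| = 0.
|P ∪ Q ∪ R| = 36 − 1.1364 + 0 = 34.86.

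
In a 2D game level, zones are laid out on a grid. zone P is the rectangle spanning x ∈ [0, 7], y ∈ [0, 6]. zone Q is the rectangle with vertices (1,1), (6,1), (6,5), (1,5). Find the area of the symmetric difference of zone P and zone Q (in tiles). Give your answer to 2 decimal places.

|zone P∩zone Q|: x∈[1,6], y∈[1,5] → 5·4 = 20.
|zone P △ zone Q| = |zone P| + |zone Q| − 2·|zone P∩zone Q| = 42 + 20 − 40 = 22.00.

22.00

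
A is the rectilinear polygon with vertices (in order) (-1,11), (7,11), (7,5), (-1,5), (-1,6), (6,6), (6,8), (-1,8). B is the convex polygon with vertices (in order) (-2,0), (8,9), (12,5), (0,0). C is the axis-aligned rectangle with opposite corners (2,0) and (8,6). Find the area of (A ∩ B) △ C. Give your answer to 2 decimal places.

34.76

|A ∩ B| = 4.5389.
|(A ∩ B) ∩ C| = 2.8889.
|(A ∩ B) △ C| = 4.5389 + 36 − 5.7778 = 34.76.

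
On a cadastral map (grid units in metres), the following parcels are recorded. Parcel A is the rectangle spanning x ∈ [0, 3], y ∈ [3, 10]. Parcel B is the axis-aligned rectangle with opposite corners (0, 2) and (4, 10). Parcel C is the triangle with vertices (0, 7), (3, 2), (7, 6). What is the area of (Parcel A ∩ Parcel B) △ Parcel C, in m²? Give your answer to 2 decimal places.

|Parcel A ∩ Parcel B| = 21.
|(Parcel A ∩ Parcel B) ∩ Parcel C| = 6.5571.
|(Parcel A ∩ Parcel B) △ Parcel C| = 21 + 16 − 13.1143 = 23.89.

23.89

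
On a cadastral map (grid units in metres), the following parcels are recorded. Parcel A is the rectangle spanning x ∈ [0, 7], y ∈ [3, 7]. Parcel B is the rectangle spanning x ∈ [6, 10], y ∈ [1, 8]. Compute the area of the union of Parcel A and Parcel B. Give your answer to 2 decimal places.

By inclusion–exclusion:
Individual areas: |Parcel A| = 28, |Parcel B| = 28.
|Parcel A∩Parcel B|: x∈[6,7], y∈[3,7] → 1·4 = 4.
|Parcel A ∪ Parcel B| = 56 − 4 = 52.00.

52.00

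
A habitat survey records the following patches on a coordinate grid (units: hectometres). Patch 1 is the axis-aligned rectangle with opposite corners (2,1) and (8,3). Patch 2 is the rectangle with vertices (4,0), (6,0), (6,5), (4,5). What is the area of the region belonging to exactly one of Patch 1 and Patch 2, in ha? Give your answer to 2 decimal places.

|Patch 1∩Patch 2|: x∈[4,6], y∈[1,3] → 2·2 = 4.
|Patch 1 △ Patch 2| = |Patch 1| + |Patch 2| − 2·|Patch 1∩Patch 2| = 12 + 10 − 8 = 14.00.

14.00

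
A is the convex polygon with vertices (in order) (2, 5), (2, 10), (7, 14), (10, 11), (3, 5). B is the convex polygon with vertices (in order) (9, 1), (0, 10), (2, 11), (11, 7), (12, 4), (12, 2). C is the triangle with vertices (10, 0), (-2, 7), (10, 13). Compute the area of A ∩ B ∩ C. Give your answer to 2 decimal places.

The intersection is the polygon with vertices (7.268,8.659), (4.077,5.923), (2,8), (2,9), (4.118,10.059).
By the shoelace formula its area is 11.94.

11.94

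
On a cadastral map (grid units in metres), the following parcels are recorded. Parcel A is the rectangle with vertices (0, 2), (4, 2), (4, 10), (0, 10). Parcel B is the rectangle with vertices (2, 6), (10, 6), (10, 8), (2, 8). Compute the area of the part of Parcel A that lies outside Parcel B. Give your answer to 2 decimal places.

|Parcel A∩Parcel B|: x∈[2,4], y∈[6,8] → 2·2 = 4.
|Parcel A| = 32.
|Parcel A ∖ Parcel B| = |Parcel A| − |Parcel A∩Parcel B| = 32 − 4 = 28.00.

28.00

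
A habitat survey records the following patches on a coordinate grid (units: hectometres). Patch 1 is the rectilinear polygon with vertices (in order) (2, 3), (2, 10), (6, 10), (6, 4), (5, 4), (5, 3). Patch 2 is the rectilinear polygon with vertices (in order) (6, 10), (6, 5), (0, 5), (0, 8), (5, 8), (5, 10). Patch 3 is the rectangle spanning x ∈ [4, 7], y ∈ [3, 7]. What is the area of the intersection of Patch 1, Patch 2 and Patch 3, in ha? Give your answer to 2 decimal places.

4.00

The intersection is the polygon with vertices (6,5), (4,5), (4,7), (6,7).
By the shoelace formula its area is 4.00.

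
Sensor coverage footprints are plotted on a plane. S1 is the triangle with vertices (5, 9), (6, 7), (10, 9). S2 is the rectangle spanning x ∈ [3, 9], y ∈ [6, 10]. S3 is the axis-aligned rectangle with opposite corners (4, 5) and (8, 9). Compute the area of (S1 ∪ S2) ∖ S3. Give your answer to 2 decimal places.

|S1 ∪ S2| = 24.25.
|(S1 ∪ S2) ∩ S3| = 12.
|(S1 ∪ S2) ∖ S3| = 24.25 − 12 = 12.25.

12.25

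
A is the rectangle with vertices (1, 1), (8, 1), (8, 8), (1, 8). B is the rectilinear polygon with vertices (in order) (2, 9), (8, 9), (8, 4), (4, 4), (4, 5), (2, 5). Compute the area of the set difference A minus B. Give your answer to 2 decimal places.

|A| = 49, |A∩B| = 22.
|A ∖ B| = |A| − |A∩B| = 49 − 22 = 27.00.

27.00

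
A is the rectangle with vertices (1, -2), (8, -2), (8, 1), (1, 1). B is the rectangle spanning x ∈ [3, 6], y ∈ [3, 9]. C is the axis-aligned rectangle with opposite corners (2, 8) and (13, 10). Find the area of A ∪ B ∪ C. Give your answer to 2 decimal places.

58.00

By inclusion–exclusion:
Individual areas: |A| = 21, |B| = 18, |C| = 22.
|A∩B| = 0 (no overlap).
|A∩C| = 0 (no overlap).
|B∩C|: x∈[3,6], y∈[8,9] → 3·1 = 3.
|A∩B∩C| = 0.
|A ∪ B ∪ C| = 61 − 3 + 0 = 58.00.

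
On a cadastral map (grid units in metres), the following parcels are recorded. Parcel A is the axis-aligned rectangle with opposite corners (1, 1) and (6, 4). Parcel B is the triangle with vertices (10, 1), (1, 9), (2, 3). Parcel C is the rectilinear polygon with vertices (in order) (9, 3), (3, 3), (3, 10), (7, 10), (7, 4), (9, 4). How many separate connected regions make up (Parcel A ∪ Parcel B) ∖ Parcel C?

1

(Parcel A ∪ Parcel B) ∖ Parcel C is a single connected region.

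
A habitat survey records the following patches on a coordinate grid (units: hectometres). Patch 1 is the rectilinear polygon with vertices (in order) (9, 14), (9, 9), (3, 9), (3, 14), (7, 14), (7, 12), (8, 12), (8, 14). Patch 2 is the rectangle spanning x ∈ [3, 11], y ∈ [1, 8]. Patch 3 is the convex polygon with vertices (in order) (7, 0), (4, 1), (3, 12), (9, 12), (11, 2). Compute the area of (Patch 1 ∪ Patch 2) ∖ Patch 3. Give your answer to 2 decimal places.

|Patch 1 ∪ Patch 2| = 84.
|(Patch 1 ∪ Patch 2) ∩ Patch 3| = 64.2182.
|(Patch 1 ∪ Patch 2) ∖ Patch 3| = 84 − 64.2182 = 19.78.

19.78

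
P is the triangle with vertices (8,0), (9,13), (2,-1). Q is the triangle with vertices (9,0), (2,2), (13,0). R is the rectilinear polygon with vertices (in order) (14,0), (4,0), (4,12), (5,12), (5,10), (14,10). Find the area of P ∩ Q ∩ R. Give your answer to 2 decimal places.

1.69

The intersection is the polygon with vertices (4,1.429), (4,1.636), (8.069,0.897), (8.021,0.28).
By the shoelace formula its area is 1.69.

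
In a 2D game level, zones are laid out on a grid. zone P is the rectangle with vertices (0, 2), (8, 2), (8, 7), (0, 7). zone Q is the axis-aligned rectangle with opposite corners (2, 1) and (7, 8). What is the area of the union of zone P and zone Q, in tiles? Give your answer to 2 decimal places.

50.00

By inclusion–exclusion:
Individual areas: |zone P| = 40, |zone Q| = 35.
|zone P∩zone Q|: x∈[2,7], y∈[2,7] → 5·5 = 25.
|zone P ∪ zone Q| = 75 − 25 = 50.00.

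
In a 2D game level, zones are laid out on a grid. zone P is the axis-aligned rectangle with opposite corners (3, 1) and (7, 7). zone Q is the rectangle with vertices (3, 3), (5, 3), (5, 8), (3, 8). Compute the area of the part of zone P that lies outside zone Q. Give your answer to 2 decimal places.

|zone P∩zone Q|: x∈[3,5], y∈[3,7] → 2·4 = 8.
|zone P| = 24.
|zone P ∖ zone Q| = |zone P| − |zone P∩zone Q| = 24 − 8 = 16.00.

16.00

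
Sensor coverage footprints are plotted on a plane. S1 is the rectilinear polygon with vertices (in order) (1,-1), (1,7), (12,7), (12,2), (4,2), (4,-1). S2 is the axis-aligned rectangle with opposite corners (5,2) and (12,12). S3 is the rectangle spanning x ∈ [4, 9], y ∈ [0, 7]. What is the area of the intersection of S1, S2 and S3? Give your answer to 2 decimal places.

The intersection is the polygon with vertices (5,2), (5,7), (9,7), (9,2).
By the shoelace formula its area is 20.00.

20.00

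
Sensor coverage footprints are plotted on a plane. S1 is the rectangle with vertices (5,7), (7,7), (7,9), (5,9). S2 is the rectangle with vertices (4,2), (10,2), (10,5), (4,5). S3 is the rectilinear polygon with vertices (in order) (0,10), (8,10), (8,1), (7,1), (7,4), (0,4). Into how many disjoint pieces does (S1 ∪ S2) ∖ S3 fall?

2

(S1 ∪ S2) ∖ S3 splits into 2 disjoint pieces (area 6, area 6).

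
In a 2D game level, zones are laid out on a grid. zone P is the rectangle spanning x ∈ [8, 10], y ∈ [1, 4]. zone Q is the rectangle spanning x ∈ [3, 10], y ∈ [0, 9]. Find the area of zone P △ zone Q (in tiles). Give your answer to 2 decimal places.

57.00

|zone P∩zone Q|: x∈[8,10], y∈[1,4] → 2·3 = 6.
|zone P △ zone Q| = |zone P| + |zone Q| − 2·|zone P∩zone Q| = 6 + 63 − 12 = 57.00.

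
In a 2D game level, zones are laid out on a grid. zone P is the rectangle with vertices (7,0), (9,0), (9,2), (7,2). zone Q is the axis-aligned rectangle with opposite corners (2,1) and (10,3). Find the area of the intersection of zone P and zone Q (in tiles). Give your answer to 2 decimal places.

2.00

|zone P∩zone Q|: x∈[7,9], y∈[1,2] → 2·1 = 2.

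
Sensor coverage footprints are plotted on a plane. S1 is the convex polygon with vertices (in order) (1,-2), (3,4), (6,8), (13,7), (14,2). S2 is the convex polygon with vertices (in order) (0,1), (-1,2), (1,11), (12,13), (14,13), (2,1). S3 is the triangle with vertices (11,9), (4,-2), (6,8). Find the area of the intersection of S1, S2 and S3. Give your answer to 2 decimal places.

The intersection is the polygon with vertices (8.625,7.625), (5.25,4.25), (6,8).
By the shoelace formula its area is 5.06.

5.06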